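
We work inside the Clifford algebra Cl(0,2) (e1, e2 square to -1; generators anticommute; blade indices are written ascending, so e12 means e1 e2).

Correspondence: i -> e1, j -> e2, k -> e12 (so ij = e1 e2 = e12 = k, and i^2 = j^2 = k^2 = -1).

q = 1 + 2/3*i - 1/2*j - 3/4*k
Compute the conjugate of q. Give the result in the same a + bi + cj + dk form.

In blades: q = 1 + 2/3*e1 - 1/2*e2 - 3/4*e12.
Conjugation here is Clifford conjugation: the scalar is fixed and the grade-1 and grade-2 blades all flip sign, giving 1 - 2/3*e1 + 1/2*e2 + 3/4*e12; translating back:
Answer: 1 - 2/3*i + 1/2*j + 3/4*k


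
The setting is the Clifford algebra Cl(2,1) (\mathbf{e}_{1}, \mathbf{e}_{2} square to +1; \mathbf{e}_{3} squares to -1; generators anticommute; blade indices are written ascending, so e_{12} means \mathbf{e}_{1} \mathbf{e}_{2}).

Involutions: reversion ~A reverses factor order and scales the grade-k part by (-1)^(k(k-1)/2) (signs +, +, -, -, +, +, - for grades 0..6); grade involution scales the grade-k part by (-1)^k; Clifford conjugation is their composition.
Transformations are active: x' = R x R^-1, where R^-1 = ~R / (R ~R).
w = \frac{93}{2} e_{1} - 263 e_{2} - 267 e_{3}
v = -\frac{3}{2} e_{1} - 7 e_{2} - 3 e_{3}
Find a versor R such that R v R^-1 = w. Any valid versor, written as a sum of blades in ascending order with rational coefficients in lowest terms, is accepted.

Key observation: q(v) = q(w) = \frac{169}{4} (sandwiches preserve the norm), so R = v + w = 45 e_{1} - 270 e_{2} - 270 e_{3} works whenever it is invertible — the component of v along it is kept and (v - w)/2 reverses, sending v to w.
Answer: 45 e_{1} - 270 e_{2} - 270 e_{3}


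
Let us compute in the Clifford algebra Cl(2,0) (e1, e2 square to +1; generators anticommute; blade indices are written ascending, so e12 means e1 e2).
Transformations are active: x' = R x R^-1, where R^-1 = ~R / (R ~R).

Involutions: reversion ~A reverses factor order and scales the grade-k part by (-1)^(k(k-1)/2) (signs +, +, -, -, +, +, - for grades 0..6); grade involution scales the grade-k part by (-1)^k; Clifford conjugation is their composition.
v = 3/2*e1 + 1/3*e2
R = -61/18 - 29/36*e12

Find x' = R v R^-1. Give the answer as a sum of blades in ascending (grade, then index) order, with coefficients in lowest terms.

~R = -61/18 + 29/36*e12, and R ~R = 15725/1296, so R^-1 = ~R / (15725/1296).
R v = -289/54*e1 + 17/216*e2
Answer: 8267/5550*e1 - 349/925*e2


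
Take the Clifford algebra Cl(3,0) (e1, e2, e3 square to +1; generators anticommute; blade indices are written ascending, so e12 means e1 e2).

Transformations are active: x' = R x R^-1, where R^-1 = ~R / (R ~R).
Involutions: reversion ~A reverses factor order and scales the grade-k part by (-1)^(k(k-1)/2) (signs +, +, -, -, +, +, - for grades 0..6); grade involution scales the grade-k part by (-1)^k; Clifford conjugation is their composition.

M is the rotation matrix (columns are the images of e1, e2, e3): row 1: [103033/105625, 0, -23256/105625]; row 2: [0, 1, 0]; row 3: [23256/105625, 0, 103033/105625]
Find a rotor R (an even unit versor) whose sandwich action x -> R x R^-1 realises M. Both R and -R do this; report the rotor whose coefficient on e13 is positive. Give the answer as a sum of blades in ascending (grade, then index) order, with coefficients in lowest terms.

Method: write R = a + b12*e12 + b13*e13 + b23*e23 with a^2 + b12^2 + b13^2 + b23^2 = 1 (so R^-1 = ~R). Expanding the columns R e_j ~R gives tr M = 4a^2 - 1 and, from the antisymmetric part, M21 - M12 = -4a*b12, M13 - M31 = 4a*b13, M32 - M23 = -4a*b23.
Here tr M = 311691/105625, so a^2 = (1 + tr M)/4 = 104329/105625 and a = ±323/325. Taking a = 323/325: M21 - M12 = 0, M13 - M31 = -46512/105625, M32 - M23 = 0, giving b12 = 0, b13 = -36/325, b23 = 0, i.e. R = 323/325 - 36/325*e13.
Its e13 coefficient is negative, so report the other preimage -R.
Answer: -323/325 + 36/325*e13. Sheet selection: the two-to-one cover makes ±R indistinguishable at the matrix level (trace 311691/105625), so uniqueness comes from the required sign on e13.


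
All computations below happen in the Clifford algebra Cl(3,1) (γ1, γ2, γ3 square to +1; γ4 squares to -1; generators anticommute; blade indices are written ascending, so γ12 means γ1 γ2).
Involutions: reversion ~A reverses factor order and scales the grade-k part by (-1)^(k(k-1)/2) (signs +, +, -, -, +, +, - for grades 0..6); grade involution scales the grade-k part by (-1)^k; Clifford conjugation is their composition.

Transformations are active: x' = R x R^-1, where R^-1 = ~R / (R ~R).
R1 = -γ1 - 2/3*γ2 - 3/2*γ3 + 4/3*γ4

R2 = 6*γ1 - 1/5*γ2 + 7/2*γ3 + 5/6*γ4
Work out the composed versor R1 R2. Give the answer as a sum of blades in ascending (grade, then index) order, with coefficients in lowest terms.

Distribute over the terms of R1 (each basis-blade product reordered to ascending indices, repeated generators contracted through their squares):
(-γ1) R2 = -6 + 1/5*γ12 - 7/2*γ13 - 5/6*γ14
(-2/3*γ2) R2 = 2/15 + 4*γ12 - 7/3*γ23 - 5/9*γ24
(-3/2*γ3) R2 = -21/4 + 9*γ13 - 3/10*γ23 - 5/4*γ34
(4/3*γ4) R2 = -10/9 - 8*γ14 + 4/15*γ24 - 14/3*γ34
Summing the partial products and collecting blades:
Answer: -2201/180 + 21/5*γ12 + 11/2*γ13 - 53/6*γ14 - 79/30*γ23 - 13/45*γ24 - 71/12*γ34


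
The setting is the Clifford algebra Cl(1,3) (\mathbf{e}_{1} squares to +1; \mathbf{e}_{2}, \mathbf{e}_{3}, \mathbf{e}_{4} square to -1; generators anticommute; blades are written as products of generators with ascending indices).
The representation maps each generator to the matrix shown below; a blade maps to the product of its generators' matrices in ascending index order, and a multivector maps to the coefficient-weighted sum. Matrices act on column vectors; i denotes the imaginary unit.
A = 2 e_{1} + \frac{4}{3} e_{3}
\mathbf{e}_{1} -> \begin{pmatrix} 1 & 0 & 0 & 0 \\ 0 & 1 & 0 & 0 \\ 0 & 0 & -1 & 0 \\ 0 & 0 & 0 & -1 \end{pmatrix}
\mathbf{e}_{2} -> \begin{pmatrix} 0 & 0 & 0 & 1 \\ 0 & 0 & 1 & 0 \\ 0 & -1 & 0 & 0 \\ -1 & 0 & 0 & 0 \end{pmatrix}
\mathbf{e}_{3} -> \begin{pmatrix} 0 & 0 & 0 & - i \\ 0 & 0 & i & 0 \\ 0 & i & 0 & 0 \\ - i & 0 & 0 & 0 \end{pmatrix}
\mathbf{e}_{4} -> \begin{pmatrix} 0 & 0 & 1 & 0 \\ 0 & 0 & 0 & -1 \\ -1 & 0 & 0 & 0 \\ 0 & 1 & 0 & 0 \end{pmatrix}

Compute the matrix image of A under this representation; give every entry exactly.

M = (2)*rho(e_{1}) + (\frac{4}{3})*rho(e_{3}), summed entrywise:
Answer: \begin{pmatrix} 2 & 0 & 0 & - \frac{4 i}{3} \\ 0 & 2 & \frac{4 i}{3} & 0 \\ 0 & \frac{4 i}{3} & -2 & 0 \\ - \frac{4 i}{3} & 0 & 0 & -2 \end{pmatrix}


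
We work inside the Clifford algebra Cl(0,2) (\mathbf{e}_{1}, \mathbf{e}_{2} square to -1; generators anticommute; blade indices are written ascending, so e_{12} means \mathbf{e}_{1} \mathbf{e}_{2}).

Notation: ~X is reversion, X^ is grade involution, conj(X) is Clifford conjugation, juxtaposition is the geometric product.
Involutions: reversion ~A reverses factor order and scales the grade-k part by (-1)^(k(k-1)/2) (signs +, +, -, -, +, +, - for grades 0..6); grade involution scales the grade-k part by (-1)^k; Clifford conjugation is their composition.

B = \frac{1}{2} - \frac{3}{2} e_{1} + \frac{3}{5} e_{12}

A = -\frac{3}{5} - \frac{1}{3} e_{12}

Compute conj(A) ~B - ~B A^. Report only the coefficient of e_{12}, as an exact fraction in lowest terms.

first term: -\frac{1}{10} + \frac{9}{10} e_{1} - \frac{1}{2} e_{2} + \frac{79}{150} e_{12}
second term: -\frac{1}{2} + \frac{9}{10} e_{1} - \frac{1}{2} e_{2} + \frac{29}{150} e_{12}
Answer: \frac{1}{3}


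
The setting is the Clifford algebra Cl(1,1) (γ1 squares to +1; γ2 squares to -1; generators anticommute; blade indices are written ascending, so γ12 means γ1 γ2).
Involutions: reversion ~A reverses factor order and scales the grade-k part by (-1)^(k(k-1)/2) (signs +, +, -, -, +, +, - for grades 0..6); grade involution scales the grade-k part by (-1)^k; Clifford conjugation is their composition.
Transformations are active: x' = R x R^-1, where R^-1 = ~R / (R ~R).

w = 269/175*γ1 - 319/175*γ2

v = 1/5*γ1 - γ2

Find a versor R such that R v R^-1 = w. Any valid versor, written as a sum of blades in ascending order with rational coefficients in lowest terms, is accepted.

Why this works: both vectors square to -24/25, so q(v) = q(w) and R = v + w = 304/175*γ1 - 494/175*γ2 carries v to w — its own direction survives, the complement (v - w)/2 flips.
Answer: 304/175*γ1 - 494/175*γ2


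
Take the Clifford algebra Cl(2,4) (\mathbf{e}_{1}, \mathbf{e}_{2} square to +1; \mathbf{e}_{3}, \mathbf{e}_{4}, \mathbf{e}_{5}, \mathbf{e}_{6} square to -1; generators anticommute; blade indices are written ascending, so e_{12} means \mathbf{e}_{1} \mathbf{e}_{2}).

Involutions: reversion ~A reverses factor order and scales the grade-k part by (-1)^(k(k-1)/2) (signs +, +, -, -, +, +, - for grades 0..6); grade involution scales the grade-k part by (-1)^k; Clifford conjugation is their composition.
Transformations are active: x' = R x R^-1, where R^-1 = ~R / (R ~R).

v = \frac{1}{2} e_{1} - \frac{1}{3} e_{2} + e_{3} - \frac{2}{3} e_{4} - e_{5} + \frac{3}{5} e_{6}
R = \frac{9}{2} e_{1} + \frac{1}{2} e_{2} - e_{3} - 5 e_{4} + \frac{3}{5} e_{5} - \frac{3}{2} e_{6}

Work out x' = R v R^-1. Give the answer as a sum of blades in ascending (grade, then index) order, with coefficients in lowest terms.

~R = \frac{9}{2} e_{1} + \frac{1}{2} e_{2} - e_{3} - 5 e_{4} + \frac{3}{5} e_{5} - \frac{3}{2} e_{6}, and R ~R = -\frac{811}{100}, so R^-1 = ~R / (-\frac{811}{100}).
R v = \frac{5}{4} - \frac{7}{4} e_{12} + 5 e_{13} - \frac{1}{2} e_{14} - \frac{24}{5} e_{15} + \frac{69}{20} e_{16} + \frac{1}{6} e_{23} - 2 e_{24} - \frac{3}{10} e_{25} - \frac{1}{5} e_{26} + \frac{17}{3} e_{34} + \frac{2}{5} e_{35} + \frac{9}{10} e_{36} + \frac{27}{5} e_{45} - 4 e_{46} - \frac{57}{50} e_{56}
Answer: -\frac{3061}{1622} e_{1} + \frac{436}{2433} e_{2} - \frac{561}{811} e_{3} + \frac{5372}{2433} e_{4} + \frac{661}{811} e_{5} - \frac{558}{4055} e_{6}


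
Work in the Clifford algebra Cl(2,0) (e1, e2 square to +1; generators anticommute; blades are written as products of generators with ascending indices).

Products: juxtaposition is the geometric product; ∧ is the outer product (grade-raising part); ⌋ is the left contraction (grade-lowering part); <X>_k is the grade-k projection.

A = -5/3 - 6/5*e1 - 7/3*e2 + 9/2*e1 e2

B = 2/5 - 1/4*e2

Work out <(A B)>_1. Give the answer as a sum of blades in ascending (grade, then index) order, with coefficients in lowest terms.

step 1: -1/12 - 321/200*e1 - 31/60*e2 + 21/10*e1 e2
step 2: -321/200*e1 - 31/60*e2
Answer: -321/200*e1 - 31/60*e2


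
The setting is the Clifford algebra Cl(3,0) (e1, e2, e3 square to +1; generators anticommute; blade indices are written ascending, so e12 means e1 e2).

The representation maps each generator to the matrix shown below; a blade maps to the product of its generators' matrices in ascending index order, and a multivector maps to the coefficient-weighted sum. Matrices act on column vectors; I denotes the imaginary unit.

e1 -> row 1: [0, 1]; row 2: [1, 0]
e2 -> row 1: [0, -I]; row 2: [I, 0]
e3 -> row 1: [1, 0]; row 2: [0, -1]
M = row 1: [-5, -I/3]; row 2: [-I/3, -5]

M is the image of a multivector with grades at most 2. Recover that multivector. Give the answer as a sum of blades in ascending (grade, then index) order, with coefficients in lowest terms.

Method: 1, rho(e1), rho(e2), rho(e3) form a trace-orthogonal basis of the 2x2 complex matrices (tr(X Y) = 2 if X = Y, else 0), so M = m0*1 + m1*rho(e1) + m2*rho(e2) + m3*rho(e3) with m0 = tr(M)/2 = -5, m1 = tr(M rho(e1))/2 = -I/3, m2 = tr(M rho(e2))/2 = 0, m3 = tr(M rho(e3))/2 = 0.
Multiplying table entries, the bivector images are rho(e12) = I*rho(e3), rho(e13) = -I*rho(e2), rho(e23) = I*rho(e1); with real blade coefficients the real parts of m0..m3 are the coefficients of 1, e1, e2, e3 and the imaginary parts give the bivectors (e23: Im m1, e13: -Im m2, e12: Im m3).
Answer: -5 - 1/3*e23


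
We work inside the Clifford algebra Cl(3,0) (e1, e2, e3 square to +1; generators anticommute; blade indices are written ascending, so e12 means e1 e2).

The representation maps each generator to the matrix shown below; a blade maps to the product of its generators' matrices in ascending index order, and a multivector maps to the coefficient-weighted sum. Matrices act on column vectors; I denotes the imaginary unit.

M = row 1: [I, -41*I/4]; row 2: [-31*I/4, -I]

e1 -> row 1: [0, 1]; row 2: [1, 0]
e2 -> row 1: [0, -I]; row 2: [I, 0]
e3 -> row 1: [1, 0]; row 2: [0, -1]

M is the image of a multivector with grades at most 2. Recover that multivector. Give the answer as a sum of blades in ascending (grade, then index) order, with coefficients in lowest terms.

Method: 1, rho(e1), rho(e2), rho(e3) form a trace-orthogonal basis of the 2x2 complex matrices (tr(X Y) = 2 if X = Y, else 0), so M = m0*1 + m1*rho(e1) + m2*rho(e2) + m3*rho(e3) with m0 = tr(M)/2 = 0, m1 = tr(M rho(e1))/2 = -9*I, m2 = tr(M rho(e2))/2 = 5/4, m3 = tr(M rho(e3))/2 = I.
Multiplying table entries, the bivector images are rho(e12) = I*rho(e3), rho(e13) = -I*rho(e2), rho(e23) = I*rho(e1); with real blade coefficients the real parts of m0..m3 are the coefficients of 1, e1, e2, e3 and the imaginary parts give the bivectors (e23: Im m1, e13: -Im m2, e12: Im m3).
Answer: 5/4*e2 + e12 - 9*e23


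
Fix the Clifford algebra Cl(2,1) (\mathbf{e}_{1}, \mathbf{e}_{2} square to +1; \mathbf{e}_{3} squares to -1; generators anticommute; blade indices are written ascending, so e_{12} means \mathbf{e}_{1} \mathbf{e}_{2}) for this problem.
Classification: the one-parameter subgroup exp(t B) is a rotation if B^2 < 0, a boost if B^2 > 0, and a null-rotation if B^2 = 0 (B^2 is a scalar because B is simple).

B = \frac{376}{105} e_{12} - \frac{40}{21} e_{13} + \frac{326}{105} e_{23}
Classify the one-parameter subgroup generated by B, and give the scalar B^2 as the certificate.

B^2 term by term: the squares give (\frac{376}{105})^2*(e_{12})^2 + (-\frac{40}{21})^2*(e_{13})^2 + (\frac{326}{105})^2*(e_{23})^2 = \frac{141376}{11025}*(-1) + \frac{1600}{441}*(+1) + \frac{106276}{11025}*(+1) = \frac{4}{9} (each basis 2-blade squares to minus the product of its generators' squares); cross terms between blades sharing an index anticommute and cancel. So B^2 = \frac{4}{9}.
Answer: boost, certificate B^2 = \frac{4}{9}. Check the certificate: B^2 = \frac{4}{9}, and that sign is decisive whatever form B takes.


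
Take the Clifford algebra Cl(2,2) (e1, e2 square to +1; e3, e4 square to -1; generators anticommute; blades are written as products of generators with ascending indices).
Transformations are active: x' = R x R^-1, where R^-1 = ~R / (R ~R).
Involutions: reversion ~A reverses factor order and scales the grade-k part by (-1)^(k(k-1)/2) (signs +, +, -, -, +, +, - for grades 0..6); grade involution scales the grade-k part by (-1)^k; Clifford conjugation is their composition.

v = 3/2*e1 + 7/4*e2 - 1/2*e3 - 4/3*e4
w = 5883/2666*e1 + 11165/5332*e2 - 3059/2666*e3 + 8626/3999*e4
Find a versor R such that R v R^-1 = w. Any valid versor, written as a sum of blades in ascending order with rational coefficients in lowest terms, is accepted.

Construction: equal norms (both 473/144) license R = v + w = 4941/1333*e1 + 5124/1333*e2 - 2196/1333*e3 + 1098/1333*e4 — nothing changes along that direction, while (v - w)/2 changes sign, so v maps onto w.
Answer: 4941/1333*e1 + 5124/1333*e2 - 2196/1333*e3 + 1098/1333*e4


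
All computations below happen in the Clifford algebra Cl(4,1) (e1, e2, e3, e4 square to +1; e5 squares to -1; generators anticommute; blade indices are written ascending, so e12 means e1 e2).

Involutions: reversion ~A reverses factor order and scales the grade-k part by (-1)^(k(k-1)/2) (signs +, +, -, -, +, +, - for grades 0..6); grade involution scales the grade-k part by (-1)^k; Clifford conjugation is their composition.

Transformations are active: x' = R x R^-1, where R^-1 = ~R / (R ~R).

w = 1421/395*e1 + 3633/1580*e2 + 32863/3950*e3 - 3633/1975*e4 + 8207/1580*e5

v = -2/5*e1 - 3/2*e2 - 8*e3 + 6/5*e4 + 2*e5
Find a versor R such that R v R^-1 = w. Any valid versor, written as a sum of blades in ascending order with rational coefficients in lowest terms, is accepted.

Construction: equal norms (both 1277/20) license R = v + w = 1263/395*e1 + 1263/1580*e2 + 1263/3950*e3 - 1263/1975*e4 + 11367/1580*e5 — nothing changes along that direction, while (v - w)/2 changes sign, so v maps onto w.
Answer: 1263/395*e1 + 1263/1580*e2 + 1263/3950*e3 - 1263/1975*e4 + 11367/1580*e5


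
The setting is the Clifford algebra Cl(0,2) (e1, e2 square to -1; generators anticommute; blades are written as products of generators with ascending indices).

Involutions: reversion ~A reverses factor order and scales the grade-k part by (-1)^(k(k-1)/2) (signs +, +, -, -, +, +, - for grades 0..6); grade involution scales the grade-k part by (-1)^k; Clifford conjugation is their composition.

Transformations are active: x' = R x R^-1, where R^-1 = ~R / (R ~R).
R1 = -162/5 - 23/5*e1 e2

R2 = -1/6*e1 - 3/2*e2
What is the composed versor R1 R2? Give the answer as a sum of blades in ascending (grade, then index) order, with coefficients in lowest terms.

Distribute over the terms of R1 (each basis-blade product reordered to ascending indices, repeated generators contracted through their squares):
(-162/5) R2 = 27/5*e1 + 243/5*e2
(-23/5*e1 e2) R2 = -69/10*e1 + 23/30*e2
Summing the partial products and collecting blades:
Answer: -3/2*e1 + 1481/30*e2


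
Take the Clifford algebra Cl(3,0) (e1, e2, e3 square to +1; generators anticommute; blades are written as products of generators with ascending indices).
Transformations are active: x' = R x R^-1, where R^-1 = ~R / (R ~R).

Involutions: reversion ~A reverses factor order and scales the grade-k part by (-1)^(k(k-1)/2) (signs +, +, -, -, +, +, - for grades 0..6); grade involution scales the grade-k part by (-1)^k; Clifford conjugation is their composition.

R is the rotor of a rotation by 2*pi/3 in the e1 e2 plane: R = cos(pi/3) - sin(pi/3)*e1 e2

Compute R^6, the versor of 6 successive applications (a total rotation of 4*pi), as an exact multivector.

The rotor phase is half the rotation angle and phases add under composition, so 6 steps in the e1 e2 plane accumulate phase 6*(pi/3) = 2*pi: R^6 = cos(2*pi) - sin(2*pi)*e1 e2.
cos(2*pi) = 1 and sin(2*pi) = 0, so R^6 = 1. The total rotation 4*pi is 2 full turns, so every vector returns to itself, yet the rotor is +1, back on the identity sheet (an even number of 2*pi turns).
Answer: 1


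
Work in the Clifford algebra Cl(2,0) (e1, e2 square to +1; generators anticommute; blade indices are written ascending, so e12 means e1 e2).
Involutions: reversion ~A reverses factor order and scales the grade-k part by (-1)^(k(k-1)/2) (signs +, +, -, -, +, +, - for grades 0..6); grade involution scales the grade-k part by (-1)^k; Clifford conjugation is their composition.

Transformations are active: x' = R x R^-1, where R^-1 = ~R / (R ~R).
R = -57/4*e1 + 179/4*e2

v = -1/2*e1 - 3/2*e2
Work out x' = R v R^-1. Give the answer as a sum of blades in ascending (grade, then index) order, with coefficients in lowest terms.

~R = -57/4*e1 + 179/4*e2, and R ~R = 17645/8, so R^-1 = ~R / (17645/8).
R v = -60 + 175/4*e12
Answer: 9001/7058*e1 - 6597/7058*e2


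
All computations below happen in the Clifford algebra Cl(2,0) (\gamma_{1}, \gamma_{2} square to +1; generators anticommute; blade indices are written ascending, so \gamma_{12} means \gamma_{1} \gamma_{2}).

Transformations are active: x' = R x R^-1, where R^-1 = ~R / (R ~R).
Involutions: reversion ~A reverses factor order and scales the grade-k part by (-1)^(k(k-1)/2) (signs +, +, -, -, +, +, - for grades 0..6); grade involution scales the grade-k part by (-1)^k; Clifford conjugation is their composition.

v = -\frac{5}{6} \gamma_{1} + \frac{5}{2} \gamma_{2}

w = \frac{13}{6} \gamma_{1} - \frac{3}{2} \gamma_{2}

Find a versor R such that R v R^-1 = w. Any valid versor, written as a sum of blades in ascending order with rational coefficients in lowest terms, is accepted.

R = v + w = \frac{4}{3} \gamma_{1} + \gamma_{2} works: the equal norms (\frac{125}{18}) guarantee its sandwich swaps v into w.
Answer: \frac{4}{3} \gamma_{1} + \gamma_{2}


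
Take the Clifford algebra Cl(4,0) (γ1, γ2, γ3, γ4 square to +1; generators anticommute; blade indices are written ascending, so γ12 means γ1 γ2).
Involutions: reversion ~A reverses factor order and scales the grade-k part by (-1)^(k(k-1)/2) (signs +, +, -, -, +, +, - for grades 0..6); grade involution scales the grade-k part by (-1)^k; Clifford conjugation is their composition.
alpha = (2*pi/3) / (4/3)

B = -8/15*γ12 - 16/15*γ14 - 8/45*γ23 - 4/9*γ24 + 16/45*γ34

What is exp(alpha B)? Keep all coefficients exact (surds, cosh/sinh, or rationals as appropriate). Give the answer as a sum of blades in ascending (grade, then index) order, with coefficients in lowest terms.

B^2 term by term: the squares give (-8/15)^2*(γ12)^2 + (-16/15)^2*(γ14)^2 + (-8/45)^2*(γ23)^2 + (-4/9)^2*(γ24)^2 + (16/45)^2*(γ34)^2 = 64/225*(-1) + 256/225*(-1) + 64/2025*(-1) + 16/81*(-1) + 256/2025*(-1) = -16/9 (each basis 2-blade squares to minus the product of its generators' squares); cross terms between blades sharing an index anticommute and cancel; the commuting (index-disjoint) pairs give grade-4 terms 2*c*c'*(blade product), which cancel blade by blade — γ1234: -256/675 + 256/675 = 0 — confirming B is simple. So B^2 = -16/9.
B^2 = -16/9 — since the square is negative, the closed form is circular: l = 4/3, alpha*l = 2*pi/3, so exp(alpha B) = cos(2*pi/3) + (sin(2*pi/3)/(4/3))*B = -1/2 + (3*sqrt(3)/8)*B.
Answer: -1/2 - sqrt(3)/5*γ12 - 2*sqrt(3)/5*γ14 - sqrt(3)/15*γ23 - sqrt(3)/6*γ24 + 2*sqrt(3)/15*γ34


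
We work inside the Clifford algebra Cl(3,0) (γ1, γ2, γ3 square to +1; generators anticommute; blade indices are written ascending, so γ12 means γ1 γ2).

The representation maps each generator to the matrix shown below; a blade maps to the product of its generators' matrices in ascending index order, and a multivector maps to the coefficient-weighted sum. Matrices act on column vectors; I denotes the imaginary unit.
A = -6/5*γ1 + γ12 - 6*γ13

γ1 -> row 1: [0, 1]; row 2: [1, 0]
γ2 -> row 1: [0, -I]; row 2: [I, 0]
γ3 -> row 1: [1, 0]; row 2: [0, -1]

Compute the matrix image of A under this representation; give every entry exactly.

Bivector images (products of the table entries): rho(γ12) = rho(γ1)rho(γ2) = row 1: [I, 0]; row 2: [0, -I]; rho(γ13) = rho(γ1)rho(γ3) = row 1: [0, -1]; row 2: [1, 0].
M = (-6/5)*rho(γ1) + (1)*rho(γ12) + (-6)*rho(γ13), summed entrywise:
Answer: row 1: [I, 24/5]; row 2: [-36/5, -I]


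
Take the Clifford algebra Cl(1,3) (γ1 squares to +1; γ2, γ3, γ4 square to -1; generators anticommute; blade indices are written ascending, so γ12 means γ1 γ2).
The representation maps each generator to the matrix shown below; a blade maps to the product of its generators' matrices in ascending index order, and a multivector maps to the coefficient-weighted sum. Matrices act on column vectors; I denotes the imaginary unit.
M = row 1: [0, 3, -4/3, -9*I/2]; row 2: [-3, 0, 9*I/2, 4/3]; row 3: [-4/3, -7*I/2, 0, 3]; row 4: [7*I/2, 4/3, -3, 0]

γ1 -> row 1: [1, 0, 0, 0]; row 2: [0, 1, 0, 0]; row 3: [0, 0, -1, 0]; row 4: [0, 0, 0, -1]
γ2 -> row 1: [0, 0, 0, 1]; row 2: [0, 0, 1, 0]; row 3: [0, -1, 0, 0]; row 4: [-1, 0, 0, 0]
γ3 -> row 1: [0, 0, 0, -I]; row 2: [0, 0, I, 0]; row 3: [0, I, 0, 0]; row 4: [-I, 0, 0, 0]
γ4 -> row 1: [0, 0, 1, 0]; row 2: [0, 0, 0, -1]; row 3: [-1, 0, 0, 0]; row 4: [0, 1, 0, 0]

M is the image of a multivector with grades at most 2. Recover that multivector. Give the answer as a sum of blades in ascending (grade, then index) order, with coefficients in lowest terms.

Method: the blade images are trace-orthogonal — tr(rho(e_A) rho(e_B)^-1) = 4 if A = B and 0 otherwise — and rho(e_A)^-1 = (e_A)^2 * rho(e_A) with (e_A)^2 = +1 or -1, so the coefficient of e_A in the preimage is (e_A)^2 * tr(M rho(e_A))/4.
Nonzero projections over blades of grade <= 2: γ3: (γ3)^2 = -1, tr(M rho(γ3)) = -2, coefficient 1/2; γ13: (γ13)^2 = +1, tr(M rho(γ13)) = 16, coefficient 4; γ14: (γ14)^2 = +1, tr(M rho(γ14)) = -16/3, coefficient -4/3; γ24: (γ24)^2 = -1, tr(M rho(γ24)) = -12, coefficient 3. Every other blade of grade <= 2 projects to 0.
Answer: 1/2*γ3 + 4*γ13 - 4/3*γ14 + 3*γ24


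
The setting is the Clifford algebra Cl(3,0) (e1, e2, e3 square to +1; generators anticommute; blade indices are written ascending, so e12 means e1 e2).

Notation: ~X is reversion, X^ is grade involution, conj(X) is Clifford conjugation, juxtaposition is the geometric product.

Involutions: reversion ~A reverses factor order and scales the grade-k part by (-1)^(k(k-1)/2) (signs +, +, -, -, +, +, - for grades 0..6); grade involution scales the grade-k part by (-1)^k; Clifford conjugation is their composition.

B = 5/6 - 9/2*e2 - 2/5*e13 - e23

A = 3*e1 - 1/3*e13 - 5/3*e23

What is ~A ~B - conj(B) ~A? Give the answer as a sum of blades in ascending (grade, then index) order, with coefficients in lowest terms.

first term: -9/5 + 5/2*e1 + 87/10*e3 - 79/6*e12 + 5/18*e13 + 25/18*e23 + 9/2*e123
second term: -9/5 + 5/2*e1 + 63/10*e3 - 83/6*e12 + 5/18*e13 + 25/18*e23 + 3/2*e123
Answer: 12/5*e3 + 2/3*e12 + 3*e123


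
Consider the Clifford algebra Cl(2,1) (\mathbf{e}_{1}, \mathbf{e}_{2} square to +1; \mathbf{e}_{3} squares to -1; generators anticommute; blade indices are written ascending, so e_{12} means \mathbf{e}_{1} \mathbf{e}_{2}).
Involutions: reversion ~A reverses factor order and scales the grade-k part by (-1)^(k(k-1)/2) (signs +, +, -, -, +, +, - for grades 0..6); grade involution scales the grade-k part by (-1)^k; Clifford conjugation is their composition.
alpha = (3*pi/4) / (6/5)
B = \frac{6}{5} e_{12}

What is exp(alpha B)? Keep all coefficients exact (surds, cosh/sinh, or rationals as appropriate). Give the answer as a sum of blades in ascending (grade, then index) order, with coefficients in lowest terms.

B^2 = (\frac{6}{5})^2*(e_{12})^2 = \frac{36}{25}*(-1) = -\frac{36}{25} (a basis 2-blade squares to minus the product of its generators' squares).
B^2 = -\frac{36}{25} — since the square is negative, the closed form is circular: l = \frac{6}{5}, alpha*l = \frac{3 \pi}{4}, so exp(alpha B) = cos(\frac{3 \pi}{4}) + (sin(\frac{3 \pi}{4})/(\frac{6}{5}))*B = - \frac{\sqrt{2}}{2} + (\frac{5 \sqrt{2}}{12})*B.
Answer: - \frac{\sqrt{2}}{2} + \frac{\sqrt{2}}{2} e_{12}


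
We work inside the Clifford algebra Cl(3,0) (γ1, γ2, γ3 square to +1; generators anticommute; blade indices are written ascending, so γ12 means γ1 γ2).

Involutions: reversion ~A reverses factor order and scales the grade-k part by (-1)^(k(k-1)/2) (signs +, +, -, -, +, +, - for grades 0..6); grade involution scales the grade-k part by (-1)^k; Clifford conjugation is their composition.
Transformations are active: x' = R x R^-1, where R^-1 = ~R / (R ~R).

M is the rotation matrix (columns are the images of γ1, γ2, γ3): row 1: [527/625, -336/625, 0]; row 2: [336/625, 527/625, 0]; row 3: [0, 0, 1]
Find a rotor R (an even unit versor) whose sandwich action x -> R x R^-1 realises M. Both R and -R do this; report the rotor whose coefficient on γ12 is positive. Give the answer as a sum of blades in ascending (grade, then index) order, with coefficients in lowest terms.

Method: write R = a + b12*γ12 + b13*γ13 + b23*γ23 with a^2 + b12^2 + b13^2 + b23^2 = 1 (so R^-1 = ~R). Expanding the columns R e_j ~R gives tr M = 4a^2 - 1 and, from the antisymmetric part, M21 - M12 = -4a*b12, M13 - M31 = 4a*b13, M32 - M23 = -4a*b23.
Here tr M = 1679/625, so a^2 = (1 + tr M)/4 = 576/625 and a = ±24/25. Taking a = 24/25: M21 - M12 = 672/625, M13 - M31 = 0, M32 - M23 = 0, giving b12 = -7/25, b13 = 0, b23 = 0, i.e. R = 24/25 - 7/25*γ12.
Its γ12 coefficient is negative, so report the other preimage -R.
Answer: -24/25 + 7/25*γ12. Key observation: the double cover Spin(3) -> SO(3) sends R and -R to the same matrix (trace 1679/625 here), so the stated sign of the γ12 coefficient is what selects one sheet.


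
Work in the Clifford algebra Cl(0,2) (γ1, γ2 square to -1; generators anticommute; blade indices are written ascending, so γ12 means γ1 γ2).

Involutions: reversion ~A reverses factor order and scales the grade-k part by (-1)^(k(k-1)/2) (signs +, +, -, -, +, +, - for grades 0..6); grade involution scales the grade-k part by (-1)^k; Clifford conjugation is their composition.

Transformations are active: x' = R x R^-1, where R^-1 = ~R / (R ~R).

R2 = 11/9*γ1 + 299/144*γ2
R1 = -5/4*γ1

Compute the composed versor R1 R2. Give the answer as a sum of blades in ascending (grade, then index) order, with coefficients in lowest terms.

Distribute over the terms of R1 (each basis-blade product reordered to ascending indices, repeated generators contracted through their squares):
(-5/4*γ1) R2 = 55/36 - 1495/576*γ12
Answer: 55/36 - 1495/576*γ12


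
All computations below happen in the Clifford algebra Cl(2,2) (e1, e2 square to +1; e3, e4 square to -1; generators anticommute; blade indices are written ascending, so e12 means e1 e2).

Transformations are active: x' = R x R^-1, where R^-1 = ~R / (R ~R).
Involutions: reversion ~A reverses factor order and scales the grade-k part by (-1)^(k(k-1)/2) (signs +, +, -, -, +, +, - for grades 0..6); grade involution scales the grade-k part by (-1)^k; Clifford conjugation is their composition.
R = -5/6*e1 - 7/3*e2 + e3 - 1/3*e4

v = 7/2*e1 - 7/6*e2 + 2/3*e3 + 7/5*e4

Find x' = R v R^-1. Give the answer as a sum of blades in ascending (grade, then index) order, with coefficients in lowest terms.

~R = -5/6*e1 - 7/3*e2 + e3 - 1/3*e4, and R ~R = 181/36, so R^-1 = ~R / (181/36).
R v = -71/180 + 329/36*e12 - 73/18*e13 - 7/18*e23 - 329/90*e24 + 73/45*e34
Answer: -3659/1086*e1 + 8323/5430*e2 - 2236/2715*e3 - 3659/2715*e4


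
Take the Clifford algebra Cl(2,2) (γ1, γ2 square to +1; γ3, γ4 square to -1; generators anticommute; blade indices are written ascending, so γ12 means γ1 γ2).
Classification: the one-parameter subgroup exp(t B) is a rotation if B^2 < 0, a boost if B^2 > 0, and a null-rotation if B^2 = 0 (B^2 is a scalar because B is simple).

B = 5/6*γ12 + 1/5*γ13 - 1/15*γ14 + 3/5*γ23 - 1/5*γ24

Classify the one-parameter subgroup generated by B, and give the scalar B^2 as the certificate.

B^2 term by term: the squares give (5/6)^2*(γ12)^2 + (1/5)^2*(γ13)^2 + (-1/15)^2*(γ14)^2 + (3/5)^2*(γ23)^2 + (-1/5)^2*(γ24)^2 = 25/36*(-1) + 1/25*(+1) + 1/225*(+1) + 9/25*(+1) + 1/25*(+1) = -1/4 (each basis 2-blade squares to minus the product of its generators' squares); cross terms between blades sharing an index anticommute and cancel; the commuting (index-disjoint) pairs give grade-4 terms 2*c*c'*(blade product), which cancel blade by blade — γ1234: 2/25 - 2/25 = 0 — confirming B is simple. So B^2 = -1/4.
Answer: rotation, certificate B^2 = -1/4. B^2 = -1/4 is basis-independent, so its sign is the whole story.


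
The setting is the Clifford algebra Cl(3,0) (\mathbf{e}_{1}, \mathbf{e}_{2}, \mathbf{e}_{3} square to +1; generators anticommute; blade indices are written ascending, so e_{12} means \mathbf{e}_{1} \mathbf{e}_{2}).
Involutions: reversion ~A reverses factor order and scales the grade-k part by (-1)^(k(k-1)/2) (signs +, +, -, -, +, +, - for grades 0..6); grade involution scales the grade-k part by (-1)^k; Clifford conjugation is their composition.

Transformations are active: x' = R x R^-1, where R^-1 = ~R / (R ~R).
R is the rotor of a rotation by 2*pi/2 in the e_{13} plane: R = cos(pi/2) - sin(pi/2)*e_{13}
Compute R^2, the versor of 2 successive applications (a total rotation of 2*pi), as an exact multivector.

Half-angle bookkeeping: 2 applications in e_{13} add up to rotor phase 2*pi/2 = \pi, so R^2 = cos(\pi) - sin(\pi)*e_{13}.
cos(\pi) = -1 and sin(\pi) = 0, so R^2 = -1. The total rotation 2*pi is 1 full turn, so every vector returns to itself, yet the rotor is -1, on the OTHER sheet of the double cover (an odd number of 2*pi turns).
Answer: -1


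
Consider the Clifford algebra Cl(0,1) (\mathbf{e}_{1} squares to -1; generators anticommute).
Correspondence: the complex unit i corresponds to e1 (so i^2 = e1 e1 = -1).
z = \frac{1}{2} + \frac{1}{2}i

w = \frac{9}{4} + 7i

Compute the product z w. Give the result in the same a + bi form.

In blades: z = \frac{1}{2} + \frac{1}{2} e_{1}, w = \frac{9}{4} + 7 e_{1}.
Distribute z over w term by term (generator squares from the signature, products reordered to ascending indices): (\frac{1}{2})*w = \frac{9}{8} + \frac{7}{2} e_{1}; (\frac{1}{2} e_{1})*w = -\frac{7}{2} + \frac{9}{8} e_{1}.
Sum: -\frac{19}{8} + \frac{37}{8} e_{1}; translating back through the correspondence:
Answer: -\frac{19}{8} + \frac{37}{8}i


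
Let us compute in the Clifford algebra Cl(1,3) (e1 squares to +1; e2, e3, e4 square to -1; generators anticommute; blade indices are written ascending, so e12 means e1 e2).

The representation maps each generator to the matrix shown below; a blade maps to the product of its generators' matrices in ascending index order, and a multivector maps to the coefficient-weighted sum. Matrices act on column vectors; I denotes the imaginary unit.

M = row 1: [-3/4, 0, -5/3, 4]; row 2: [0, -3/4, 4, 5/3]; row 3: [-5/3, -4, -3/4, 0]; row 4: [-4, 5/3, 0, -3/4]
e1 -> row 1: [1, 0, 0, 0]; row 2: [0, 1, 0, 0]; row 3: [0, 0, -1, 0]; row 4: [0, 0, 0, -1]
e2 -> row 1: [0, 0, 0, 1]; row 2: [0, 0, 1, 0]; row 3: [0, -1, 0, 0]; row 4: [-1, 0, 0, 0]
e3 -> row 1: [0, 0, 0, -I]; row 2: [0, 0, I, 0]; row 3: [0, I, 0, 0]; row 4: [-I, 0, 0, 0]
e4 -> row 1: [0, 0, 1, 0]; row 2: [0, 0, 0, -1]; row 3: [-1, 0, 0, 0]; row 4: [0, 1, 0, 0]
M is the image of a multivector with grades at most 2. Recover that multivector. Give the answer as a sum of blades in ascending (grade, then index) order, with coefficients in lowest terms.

Method: the blade images are trace-orthogonal — tr(rho(e_A) rho(e_B)^-1) = 4 if A = B and 0 otherwise — and rho(e_A)^-1 = (e_A)^2 * rho(e_A) with (e_A)^2 = +1 or -1, so the coefficient of e_A in the preimage is (e_A)^2 * tr(M rho(e_A))/4.
Nonzero projections over blades of grade <= 2: 1: (1)^2 = +1, tr(M 1) = -3, coefficient -3/4; e2: (e2)^2 = -1, tr(M rho(e2)) = -16, coefficient 4; e14: (e14)^2 = +1, tr(M rho(e14)) = -20/3, coefficient -5/3. Every other blade of grade <= 2 projects to 0.
Answer: -3/4 + 4*e2 - 5/3*e14


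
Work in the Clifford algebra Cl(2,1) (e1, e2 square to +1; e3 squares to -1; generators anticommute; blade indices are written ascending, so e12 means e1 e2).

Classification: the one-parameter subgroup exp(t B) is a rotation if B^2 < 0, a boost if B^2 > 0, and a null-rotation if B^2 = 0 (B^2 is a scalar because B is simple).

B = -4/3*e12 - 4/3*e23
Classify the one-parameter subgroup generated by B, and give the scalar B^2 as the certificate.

B^2 term by term: the squares give (-4/3)^2*(e12)^2 + (-4/3)^2*(e23)^2 = 16/9*(-1) + 16/9*(+1) = 0 (each basis 2-blade squares to minus the product of its generators' squares); cross terms between blades sharing an index anticommute and cancel. So B^2 = 0.
Answer: null-rotation, certificate B^2 = 0. Note: conjugating B changes its blade decomposition but never the scalar B^2 = 0, whose sign settles the classification.


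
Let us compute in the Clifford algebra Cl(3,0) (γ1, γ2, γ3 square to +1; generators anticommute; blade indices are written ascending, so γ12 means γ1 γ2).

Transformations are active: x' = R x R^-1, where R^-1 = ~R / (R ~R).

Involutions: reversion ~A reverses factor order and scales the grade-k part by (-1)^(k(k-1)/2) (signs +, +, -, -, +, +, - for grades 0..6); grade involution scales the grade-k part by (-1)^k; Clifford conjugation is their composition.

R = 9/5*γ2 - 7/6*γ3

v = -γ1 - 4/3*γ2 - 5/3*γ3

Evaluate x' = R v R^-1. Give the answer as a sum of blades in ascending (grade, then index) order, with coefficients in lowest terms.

~R = 9/5*γ2 - 7/6*γ3, and R ~R = 4141/900, so R^-1 = ~R / (4141/900).
R v = -41/90 + 9/5*γ12 - 7/6*γ13 - 41/9*γ23
Answer: γ1 + 296/303*γ2 + 575/303*γ3


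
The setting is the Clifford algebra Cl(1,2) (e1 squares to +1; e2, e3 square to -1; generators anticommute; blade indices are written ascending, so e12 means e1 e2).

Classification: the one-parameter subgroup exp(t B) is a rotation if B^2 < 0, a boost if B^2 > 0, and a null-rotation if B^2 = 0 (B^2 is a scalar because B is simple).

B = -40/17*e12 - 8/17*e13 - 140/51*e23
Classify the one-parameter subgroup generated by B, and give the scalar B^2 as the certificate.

B^2 term by term: the squares give (-40/17)^2*(e12)^2 + (-8/17)^2*(e13)^2 + (-140/51)^2*(e23)^2 = 1600/289*(+1) + 64/289*(+1) + 19600/2601*(-1) = -16/9 (each basis 2-blade squares to minus the product of its generators' squares); cross terms between blades sharing an index anticommute and cancel. So B^2 = -16/9.
Answer: rotation, certificate B^2 = -16/9. Why this suffices: the scalar -16/9 survives any versor conjugation, so its sign alone determines the class however B is presented.


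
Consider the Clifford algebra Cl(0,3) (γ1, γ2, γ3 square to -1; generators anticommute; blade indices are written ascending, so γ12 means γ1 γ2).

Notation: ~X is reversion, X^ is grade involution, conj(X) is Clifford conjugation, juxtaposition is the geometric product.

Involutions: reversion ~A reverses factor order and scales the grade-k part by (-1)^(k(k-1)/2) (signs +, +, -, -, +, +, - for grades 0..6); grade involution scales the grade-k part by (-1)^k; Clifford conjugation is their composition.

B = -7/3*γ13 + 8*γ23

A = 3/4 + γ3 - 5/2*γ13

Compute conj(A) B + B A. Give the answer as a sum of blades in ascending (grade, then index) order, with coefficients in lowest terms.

first term: 35/6 + 7/3*γ1 - 8*γ2 + 20*γ12 - 7/4*γ13 + 6*γ23
second term: -35/6 + 7/3*γ1 - 8*γ2 + 20*γ12 - 7/4*γ13 + 6*γ23
Answer: 14/3*γ1 - 16*γ2 + 40*γ12 - 7/2*γ13 + 12*γ23


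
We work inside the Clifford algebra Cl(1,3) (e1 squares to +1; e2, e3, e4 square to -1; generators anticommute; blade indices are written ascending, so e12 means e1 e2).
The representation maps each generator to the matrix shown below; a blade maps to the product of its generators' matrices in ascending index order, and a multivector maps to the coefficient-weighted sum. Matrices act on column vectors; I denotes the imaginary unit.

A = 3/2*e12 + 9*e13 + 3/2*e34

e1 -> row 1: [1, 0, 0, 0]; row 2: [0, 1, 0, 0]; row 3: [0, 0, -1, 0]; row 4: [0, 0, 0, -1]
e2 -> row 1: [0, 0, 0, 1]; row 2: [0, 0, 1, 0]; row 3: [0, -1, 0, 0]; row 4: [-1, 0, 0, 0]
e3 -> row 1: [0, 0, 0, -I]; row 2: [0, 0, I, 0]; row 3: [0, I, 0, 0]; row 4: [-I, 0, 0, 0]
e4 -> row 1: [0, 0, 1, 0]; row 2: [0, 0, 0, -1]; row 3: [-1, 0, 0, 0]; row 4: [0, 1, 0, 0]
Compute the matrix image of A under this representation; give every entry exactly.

Bivector images (products of the table entries): rho(e12) = rho(e1)rho(e2) = row 1: [0, 0, 0, 1]; row 2: [0, 0, 1, 0]; row 3: [0, 1, 0, 0]; row 4: [1, 0, 0, 0]; rho(e13) = rho(e1)rho(e3) = row 1: [0, 0, 0, -I]; row 2: [0, 0, I, 0]; row 3: [0, -I, 0, 0]; row 4: [I, 0, 0, 0]; rho(e34) = rho(e3)rho(e4) = row 1: [0, -I, 0, 0]; row 2: [-I, 0, 0, 0]; row 3: [0, 0, 0, -I]; row 4: [0, 0, -I, 0].
M = (3/2)*rho(e12) + (9)*rho(e13) + (3/2)*rho(e34), summed entrywise:
Answer: row 1: [0, -3*I/2, 0, 3/2 - 9*I]; row 2: [-3*I/2, 0, 3/2 + 9*I, 0]; row 3: [0, 3/2 - 9*I, 0, -3*I/2]; row 4: [3/2 + 9*I, 0, -3*I/2, 0]


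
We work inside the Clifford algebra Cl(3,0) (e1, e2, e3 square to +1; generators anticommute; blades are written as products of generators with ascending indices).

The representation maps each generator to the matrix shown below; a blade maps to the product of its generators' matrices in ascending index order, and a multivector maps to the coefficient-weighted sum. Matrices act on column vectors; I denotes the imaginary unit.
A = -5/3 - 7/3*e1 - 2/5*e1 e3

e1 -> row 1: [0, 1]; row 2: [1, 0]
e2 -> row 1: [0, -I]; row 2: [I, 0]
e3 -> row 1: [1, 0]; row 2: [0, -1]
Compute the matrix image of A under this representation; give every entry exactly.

Bivector images (products of the table entries): rho(e1 e3) = rho(e1)rho(e3) = row 1: [0, -1]; row 2: [1, 0].
M = (-5/3)*1 + (-7/3)*rho(e1) + (-2/5)*rho(e1 e3), summed entrywise (1 is the identity matrix):
Answer: row 1: [-5/3, -29/15]; row 2: [-41/15, -5/3]
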